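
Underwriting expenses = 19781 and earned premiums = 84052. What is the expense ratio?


Expense ratio = expenses / premiums
= 19781 / 84052
= 0.2353


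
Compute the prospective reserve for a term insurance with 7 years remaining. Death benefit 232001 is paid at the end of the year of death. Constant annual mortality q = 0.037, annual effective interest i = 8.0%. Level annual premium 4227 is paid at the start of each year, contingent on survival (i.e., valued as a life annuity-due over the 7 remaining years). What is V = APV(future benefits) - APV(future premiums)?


v = 1/(1+i) = 0.925926
APV(future benefits) per unit = sum_{k=0}^{6} k_p_x * q * v^(k+1) = 0.174519
APV(future benefits) = 232001 * 0.174519 = 40488.4712
Life annuity-due factor ä_{x:7} = sum_{k=0}^{6} k_p_x * v^k = 5.094054
APV(future premiums) = 4227 * 5.094054 = 21532.5667
V = 40488.4712 - 21532.5667
= 18955.9045


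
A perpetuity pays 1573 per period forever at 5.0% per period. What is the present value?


PV = PMT / i
= 1573 / 0.05
= 31460.0


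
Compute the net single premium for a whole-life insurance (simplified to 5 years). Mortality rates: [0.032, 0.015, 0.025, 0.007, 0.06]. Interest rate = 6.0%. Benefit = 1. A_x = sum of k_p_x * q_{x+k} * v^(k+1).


v = 0.943396
Year 0: k_p_x=1.0, q=0.032, term=0.030189
Year 1: k_p_x=0.968, q=0.015, term=0.012923
Year 2: k_p_x=0.95348, q=0.025, term=0.020014
Year 3: k_p_x=0.929643, q=0.007, term=0.005155
Year 4: k_p_x=0.923135, q=0.06, term=0.041389
A_x = 0.1097


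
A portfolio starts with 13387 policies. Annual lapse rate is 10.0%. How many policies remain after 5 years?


remaining = initial * (1 - lapse)^years
= 13387 * (1 - 0.1)^5
= 13387 * 0.59049
= 7904.8896


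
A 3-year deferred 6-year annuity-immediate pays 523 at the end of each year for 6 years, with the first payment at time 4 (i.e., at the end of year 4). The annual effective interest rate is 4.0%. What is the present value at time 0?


PV at time 3 of the 6-year annuity-immediate:
a_n = 523 * (1-(1+0.04)^(-6))/0.04 = 2741.6376
Discount back 3 years to time 0:
PV = 2741.6376 * (1+0.04)^(-3)
= 2741.6376 * 0.888996
= 2437.3058


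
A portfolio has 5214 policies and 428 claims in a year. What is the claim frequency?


frequency = claims / policies
= 428 / 5214
= 0.0821


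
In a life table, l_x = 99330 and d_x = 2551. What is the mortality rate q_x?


q_x = d_x / l_x
= 2551 / 99330
= 0.0257


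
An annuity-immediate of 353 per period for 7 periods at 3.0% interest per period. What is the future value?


FV = PMT * ((1+i)^n - 1) / i
= 353 * ((1.03)^7 - 1) / 0.03
= 353 * (1.229874 - 1) / 0.03
= 2704.8491


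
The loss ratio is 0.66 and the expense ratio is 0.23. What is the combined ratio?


Combined ratio = loss ratio + expense ratio
= 0.66 + 0.23
= 0.89


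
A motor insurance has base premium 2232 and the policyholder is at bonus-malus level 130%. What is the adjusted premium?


adjusted = base * BM_level / 100
= 2232 * 130 / 100
= 2232 * 1.3
= 2901.6


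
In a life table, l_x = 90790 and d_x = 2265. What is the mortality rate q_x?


q_x = d_x / l_x
= 2265 / 90790
= 0.0249


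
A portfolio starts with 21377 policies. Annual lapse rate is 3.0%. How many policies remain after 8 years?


remaining = initial * (1 - lapse)^years
= 21377 * (1 - 0.03)^8
= 21377 * 0.783743
= 16754.0818


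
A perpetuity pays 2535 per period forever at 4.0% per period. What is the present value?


PV = PMT / i
= 2535 / 0.04
= 63375.0


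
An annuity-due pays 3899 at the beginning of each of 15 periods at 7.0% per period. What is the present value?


PV_due = PMT * (1-(1+i)^(-n))/i * (1+i)
PV_immediate = 35511.7567
PV_due = 35511.7567 * 1.07
= 37997.5797


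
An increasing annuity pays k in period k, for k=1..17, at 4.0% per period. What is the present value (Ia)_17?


(Ia)_n = sum_{k=1}^{n} k * v^k, v = 1/(1+i)
v = 0.961538
Sum computed term by term:
(Ia)_17 = 98.1238


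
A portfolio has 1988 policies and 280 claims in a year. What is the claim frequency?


frequency = claims / policies
= 280 / 1988
= 0.1408


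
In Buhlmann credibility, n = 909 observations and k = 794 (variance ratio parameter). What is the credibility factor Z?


Z = n / (n + k)
= 909 / (909 + 794)
= 909 / 1703
= 0.5338


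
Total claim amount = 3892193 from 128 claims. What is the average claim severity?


severity = total / number
= 3892193 / 128
= 30407.7578


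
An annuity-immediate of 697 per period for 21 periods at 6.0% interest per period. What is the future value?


FV = PMT * ((1+i)^n - 1) / i
= 697 * ((1.06)^21 - 1) / 0.06
= 697 * (3.399564 - 1) / 0.06
= 27874.9305


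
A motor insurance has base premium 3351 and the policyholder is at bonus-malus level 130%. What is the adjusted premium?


adjusted = base * BM_level / 100
= 3351 * 130 / 100
= 3351 * 1.3
= 4356.3


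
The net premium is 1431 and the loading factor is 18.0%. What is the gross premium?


Gross = net * (1 + loading)
= 1431 * (1 + 0.18)
= 1431 * 1.18
= 1688.58


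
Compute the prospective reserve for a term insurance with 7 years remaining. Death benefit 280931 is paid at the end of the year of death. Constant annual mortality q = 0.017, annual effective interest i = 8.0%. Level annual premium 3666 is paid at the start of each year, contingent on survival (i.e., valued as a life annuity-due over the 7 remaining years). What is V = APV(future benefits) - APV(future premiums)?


v = 1/(1+i) = 0.925926
APV(future benefits) per unit = sum_{k=0}^{6} k_p_x * q * v^(k+1) = 0.084562
APV(future benefits) = 280931 * 0.084562 = 23756.1651
Life annuity-due factor ä_{x:7} = sum_{k=0}^{6} k_p_x * v^k = 5.372192
APV(future premiums) = 3666 * 5.372192 = 19694.4548
V = 23756.1651 - 19694.4548
= 4061.7102


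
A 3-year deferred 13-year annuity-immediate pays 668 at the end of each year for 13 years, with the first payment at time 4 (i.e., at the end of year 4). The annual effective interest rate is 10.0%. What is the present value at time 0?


PV at time 3 of the 13-year annuity-immediate:
a_n = 668 * (1-(1+0.1)^(-13))/0.1 = 4745.0419
Discount back 3 years to time 0:
PV = 4745.0419 * (1+0.1)^(-3)
= 4745.0419 * 0.751315
= 3565.0202


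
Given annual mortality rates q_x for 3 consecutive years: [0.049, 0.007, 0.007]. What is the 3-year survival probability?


p_k = 1 - q_k for each year
Survival = product of (1 - q_k)
= 0.951 * 0.993 * 0.993
= 0.9377


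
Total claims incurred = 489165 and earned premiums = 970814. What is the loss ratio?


Loss ratio = claims / premiums
= 489165 / 970814
= 0.5039


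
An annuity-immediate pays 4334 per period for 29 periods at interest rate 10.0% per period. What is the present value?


PV = PMT * (1 - (1+i)^(-n)) / i
= 4334 * (1 - (1+0.1)^(-29)) / 0.1
= 4334 * (1 - 0.063039) / 0.1
= 4334 * 9.369606
= 40607.872


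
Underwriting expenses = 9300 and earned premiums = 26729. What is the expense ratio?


Expense ratio = expenses / premiums
= 9300 / 26729
= 0.3479


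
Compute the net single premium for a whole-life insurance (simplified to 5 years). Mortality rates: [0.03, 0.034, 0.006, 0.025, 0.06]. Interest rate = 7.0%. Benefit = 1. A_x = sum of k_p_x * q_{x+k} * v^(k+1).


v = 0.934579
Year 0: k_p_x=1.0, q=0.03, term=0.028037
Year 1: k_p_x=0.97, q=0.034, term=0.028806
Year 2: k_p_x=0.93702, q=0.006, term=0.004589
Year 3: k_p_x=0.931398, q=0.025, term=0.017764
Year 4: k_p_x=0.908113, q=0.06, term=0.038848
A_x = 0.118


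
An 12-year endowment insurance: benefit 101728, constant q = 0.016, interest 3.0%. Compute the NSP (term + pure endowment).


Term component = 14933.4718
Pure endowment = 12_p_x * v^12 * benefit = 0.824027 * 0.70138 * 101728 = 58794.2684
NSP = 73727.7403


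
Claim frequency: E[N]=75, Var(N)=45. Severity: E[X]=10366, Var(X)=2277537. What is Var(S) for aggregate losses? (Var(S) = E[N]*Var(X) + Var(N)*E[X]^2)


Var(S) = E[N]*Var(X) + Var(N)*E[X]^2
= 75*2277537 + 45*10366^2
= 170815275 + 4835428020
= 5.0062e+09


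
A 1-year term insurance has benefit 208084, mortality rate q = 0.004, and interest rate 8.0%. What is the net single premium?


NSP = benefit * q * v
v = 1/(1+i) = 0.925926
NSP = 208084 * 0.004 * 0.925926
= 770.6815


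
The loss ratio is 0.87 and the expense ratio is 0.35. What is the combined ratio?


Combined ratio = loss ratio + expense ratio
= 0.87 + 0.35
= 1.22


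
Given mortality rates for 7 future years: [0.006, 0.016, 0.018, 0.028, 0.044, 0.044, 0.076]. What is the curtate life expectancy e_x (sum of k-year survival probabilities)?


e_x = sum_{k=1}^{n} k_p_x
k_p_x values:
  1_p_x = 0.994
  2_p_x = 0.978096
  3_p_x = 0.96049
  4_p_x = 0.933597
  5_p_x = 0.892518
  6_p_x = 0.853247
  7_p_x = 0.788401
e_x = 6.4003


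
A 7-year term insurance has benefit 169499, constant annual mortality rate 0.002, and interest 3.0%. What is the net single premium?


NSP = benefit * sum_{k=0}^{n-1} k_p_x * q * v^(k+1)
With constant q=0.002, v=0.970874
Sum = 0.012389
NSP = 169499 * 0.012389
= 2099.9199


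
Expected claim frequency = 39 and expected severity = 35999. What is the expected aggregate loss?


E[S] = E[N] * E[X]
= 39 * 35999
= 1.4040e+06


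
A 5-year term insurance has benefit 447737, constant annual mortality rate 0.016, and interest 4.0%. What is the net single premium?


NSP = benefit * sum_{k=0}^{n-1} k_p_x * q * v^(k+1)
With constant q=0.016, v=0.961538
Sum = 0.069073
NSP = 447737 * 0.069073
= 30926.6435


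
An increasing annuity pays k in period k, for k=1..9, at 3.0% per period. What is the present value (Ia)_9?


(Ia)_n = sum_{k=1}^{n} k * v^k, v = 1/(1+i)
v = 0.970874
Sum computed term by term:
(Ia)_9 = 37.3981


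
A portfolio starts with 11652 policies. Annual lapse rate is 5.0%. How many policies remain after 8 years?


remaining = initial * (1 - lapse)^years
= 11652 * (1 - 0.05)^8
= 11652 * 0.66342
= 7730.1749


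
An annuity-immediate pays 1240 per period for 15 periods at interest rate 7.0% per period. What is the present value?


PV = PMT * (1 - (1+i)^(-n)) / i
= 1240 * (1 - (1+0.07)^(-15)) / 0.07
= 1240 * (1 - 0.362446) / 0.07
= 1240 * 9.107914
= 11293.8134


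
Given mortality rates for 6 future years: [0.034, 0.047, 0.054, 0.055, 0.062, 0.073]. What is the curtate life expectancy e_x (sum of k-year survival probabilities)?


e_x = sum_{k=1}^{n} k_p_x
k_p_x values:
  1_p_x = 0.966
  2_p_x = 0.920598
  3_p_x = 0.870886
  4_p_x = 0.822987
  5_p_x = 0.771962
  6_p_x = 0.715609
e_x = 5.068


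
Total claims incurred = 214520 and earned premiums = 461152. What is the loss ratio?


Loss ratio = claims / premiums
= 214520 / 461152
= 0.4652


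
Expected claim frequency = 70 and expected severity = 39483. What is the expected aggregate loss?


E[S] = E[N] * E[X]
= 70 * 39483
= 2.7638e+06


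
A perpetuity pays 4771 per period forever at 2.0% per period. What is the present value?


PV = PMT / i
= 4771 / 0.02
= 238550.0


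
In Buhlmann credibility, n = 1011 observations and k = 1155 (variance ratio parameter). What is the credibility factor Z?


Z = n / (n + k)
= 1011 / (1011 + 1155)
= 1011 / 2166
= 0.4668


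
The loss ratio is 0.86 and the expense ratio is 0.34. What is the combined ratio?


Combined ratio = loss ratio + expense ratio
= 0.86 + 0.34
= 1.2


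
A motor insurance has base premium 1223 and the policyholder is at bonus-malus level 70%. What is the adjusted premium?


adjusted = base * BM_level / 100
= 1223 * 70 / 100
= 1223 * 0.7
= 856.1


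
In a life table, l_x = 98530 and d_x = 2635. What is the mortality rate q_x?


q_x = d_x / l_x
= 2635 / 98530
= 0.0267


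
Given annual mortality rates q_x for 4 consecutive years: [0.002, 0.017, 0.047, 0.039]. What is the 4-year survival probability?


p_k = 1 - q_k for each year
Survival = product of (1 - q_k)
= 0.998 * 0.983 * 0.953 * 0.961
= 0.8985


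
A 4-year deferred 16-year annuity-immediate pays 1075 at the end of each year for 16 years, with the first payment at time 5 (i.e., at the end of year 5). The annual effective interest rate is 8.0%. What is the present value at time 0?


PV at time 4 of the 16-year annuity-immediate:
a_n = 1075 * (1-(1+0.08)^(-16))/0.08 = 9515.2218
Discount back 4 years to time 0:
PV = 9515.2218 * (1+0.08)^(-4)
= 9515.2218 * 0.73503
= 6993.9721


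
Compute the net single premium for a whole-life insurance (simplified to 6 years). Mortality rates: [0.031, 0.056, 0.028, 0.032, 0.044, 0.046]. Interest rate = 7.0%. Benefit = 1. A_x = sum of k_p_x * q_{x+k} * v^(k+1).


v = 0.934579
Year 0: k_p_x=1.0, q=0.031, term=0.028972
Year 1: k_p_x=0.969, q=0.056, term=0.047396
Year 2: k_p_x=0.914736, q=0.028, term=0.020908
Year 3: k_p_x=0.889123, q=0.032, term=0.021706
Year 4: k_p_x=0.860671, q=0.044, term=0.027
Year 5: k_p_x=0.822802, q=0.046, term=0.02522
A_x = 0.1712


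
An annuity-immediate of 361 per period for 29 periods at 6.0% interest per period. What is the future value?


FV = PMT * ((1+i)^n - 1) / i
= 361 * ((1.06)^29 - 1) / 0.06
= 361 * (5.418388 - 1) / 0.06
= 26583.9672


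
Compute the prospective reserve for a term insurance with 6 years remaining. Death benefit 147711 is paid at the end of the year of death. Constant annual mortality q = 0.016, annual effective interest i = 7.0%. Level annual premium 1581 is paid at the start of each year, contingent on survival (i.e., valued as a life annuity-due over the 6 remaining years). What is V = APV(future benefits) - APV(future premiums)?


v = 1/(1+i) = 0.934579
APV(future benefits) per unit = sum_{k=0}^{5} k_p_x * q * v^(k+1) = 0.073511
APV(future benefits) = 147711 * 0.073511 = 10858.3884
Life annuity-due factor ä_{x:6} = sum_{k=0}^{5} k_p_x * v^k = 4.91605
APV(future premiums) = 1581 * 4.91605 = 7772.2758
V = 10858.3884 - 7772.2758
= 3086.1127


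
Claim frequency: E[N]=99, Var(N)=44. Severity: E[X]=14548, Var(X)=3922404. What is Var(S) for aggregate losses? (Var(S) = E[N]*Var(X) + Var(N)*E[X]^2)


Var(S) = E[N]*Var(X) + Var(N)*E[X]^2
= 99*3922404 + 44*14548^2
= 388317996 + 9312349376
= 9.7007e+09


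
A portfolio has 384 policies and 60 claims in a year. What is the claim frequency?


frequency = claims / policies
= 60 / 384
= 0.1562


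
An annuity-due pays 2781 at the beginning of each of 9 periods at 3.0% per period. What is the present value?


PV_due = PMT * (1-(1+i)^(-n))/i * (1+i)
PV_immediate = 21653.1689
PV_due = 21653.1689 * 1.03
= 22302.764


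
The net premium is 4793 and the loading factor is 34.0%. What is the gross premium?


Gross = net * (1 + loading)
= 4793 * (1 + 0.34)
= 4793 * 1.34
= 6422.62


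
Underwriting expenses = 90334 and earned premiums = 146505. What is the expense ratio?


Expense ratio = expenses / premiums
= 90334 / 146505
= 0.6166


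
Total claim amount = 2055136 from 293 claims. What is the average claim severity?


severity = total / number
= 2055136 / 293
= 7014.116


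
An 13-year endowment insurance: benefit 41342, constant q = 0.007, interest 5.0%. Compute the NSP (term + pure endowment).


Term component = 2619.585
Pure endowment = 13_p_x * v^13 * benefit = 0.912726 * 0.530321 * 41342 = 20011.0937
NSP = 22630.6787


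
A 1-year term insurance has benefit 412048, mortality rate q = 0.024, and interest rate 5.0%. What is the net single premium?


NSP = benefit * q * v
v = 1/(1+i) = 0.952381
NSP = 412048 * 0.024 * 0.952381
= 9418.24


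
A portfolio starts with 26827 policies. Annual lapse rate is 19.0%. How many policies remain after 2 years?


remaining = initial * (1 - lapse)^years
= 26827 * (1 - 0.19)^2
= 26827 * 0.6561
= 17601.1947


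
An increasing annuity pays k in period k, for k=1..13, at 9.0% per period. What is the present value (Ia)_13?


(Ia)_n = sum_{k=1}^{n} k * v^k, v = 1/(1+i)
v = 0.917431
Sum computed term by term:
(Ia)_13 = 43.56


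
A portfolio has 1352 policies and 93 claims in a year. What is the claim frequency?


frequency = claims / policies
= 93 / 1352
= 0.0688


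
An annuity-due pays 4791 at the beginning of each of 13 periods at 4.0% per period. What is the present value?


PV_due = PMT * (1-(1+i)^(-n))/i * (1+i)
PV_immediate = 47841.2388
PV_due = 47841.2388 * 1.04
= 49754.8884


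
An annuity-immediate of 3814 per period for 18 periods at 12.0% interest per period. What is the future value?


FV = PMT * ((1+i)^n - 1) / i
= 3814 * ((1.12)^18 - 1) / 0.12
= 3814 * (7.689966 - 1) / 0.12
= 212629.4129


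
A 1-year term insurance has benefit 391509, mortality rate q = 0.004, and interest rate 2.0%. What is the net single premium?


NSP = benefit * q * v
v = 1/(1+i) = 0.980392
NSP = 391509 * 0.004 * 0.980392
= 1535.3294


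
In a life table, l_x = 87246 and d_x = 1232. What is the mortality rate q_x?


q_x = d_x / l_x
= 1232 / 87246
= 0.0141


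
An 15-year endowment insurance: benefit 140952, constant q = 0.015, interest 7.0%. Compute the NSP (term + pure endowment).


Term component = 17687.1683
Pure endowment = 15_p_x * v^15 * benefit = 0.797156 * 0.362446 * 140952 = 40724.7132
NSP = 58411.8815


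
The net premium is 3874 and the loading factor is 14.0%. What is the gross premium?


Gross = net * (1 + loading)
= 3874 * (1 + 0.14)
= 3874 * 1.14
= 4416.36


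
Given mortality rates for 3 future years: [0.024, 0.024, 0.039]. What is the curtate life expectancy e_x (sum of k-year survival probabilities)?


e_x = sum_{k=1}^{n} k_p_x
k_p_x values:
  1_p_x = 0.976
  2_p_x = 0.952576
  3_p_x = 0.915426
e_x = 2.844


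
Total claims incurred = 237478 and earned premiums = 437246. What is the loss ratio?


Loss ratio = claims / premiums
= 237478 / 437246
= 0.5431


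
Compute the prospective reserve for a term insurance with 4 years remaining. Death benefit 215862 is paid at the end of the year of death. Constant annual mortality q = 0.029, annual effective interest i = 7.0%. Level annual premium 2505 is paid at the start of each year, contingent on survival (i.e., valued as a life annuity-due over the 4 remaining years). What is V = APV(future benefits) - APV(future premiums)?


v = 1/(1+i) = 0.934579
APV(future benefits) per unit = sum_{k=0}^{3} k_p_x * q * v^(k+1) = 0.094272
APV(future benefits) = 215862 * 0.094272 = 20349.7327
Life annuity-due factor ä_{x:4} = sum_{k=0}^{3} k_p_x * v^k = 3.47831
APV(future premiums) = 2505 * 3.47831 = 8713.1667
V = 20349.7327 - 8713.1667
= 11636.566


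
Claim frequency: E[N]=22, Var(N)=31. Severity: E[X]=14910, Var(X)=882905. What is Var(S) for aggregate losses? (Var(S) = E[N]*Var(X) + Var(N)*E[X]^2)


Var(S) = E[N]*Var(X) + Var(N)*E[X]^2
= 22*882905 + 31*14910^2
= 19423910 + 6891551100
= 6.9110e+09


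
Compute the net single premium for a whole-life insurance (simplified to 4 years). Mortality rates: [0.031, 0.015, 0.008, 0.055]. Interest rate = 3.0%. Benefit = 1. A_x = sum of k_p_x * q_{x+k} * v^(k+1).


v = 0.970874
Year 0: k_p_x=1.0, q=0.031, term=0.030097
Year 1: k_p_x=0.969, q=0.015, term=0.013701
Year 2: k_p_x=0.954465, q=0.008, term=0.006988
Year 3: k_p_x=0.946829, q=0.055, term=0.046269
A_x = 0.0971


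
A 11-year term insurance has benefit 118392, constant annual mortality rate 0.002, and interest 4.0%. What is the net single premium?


NSP = benefit * sum_{k=0}^{n-1} k_p_x * q * v^(k+1)
With constant q=0.002, v=0.961538
Sum = 0.01736
NSP = 118392 * 0.01736
= 2055.3291


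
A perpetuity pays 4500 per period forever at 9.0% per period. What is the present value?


PV = PMT / i
= 4500 / 0.09
= 50000.0


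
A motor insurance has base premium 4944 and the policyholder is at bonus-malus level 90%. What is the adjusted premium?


adjusted = base * BM_level / 100
= 4944 * 90 / 100
= 4944 * 0.9
= 4449.6


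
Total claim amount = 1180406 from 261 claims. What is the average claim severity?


severity = total / number
= 1180406 / 261
= 4522.6284


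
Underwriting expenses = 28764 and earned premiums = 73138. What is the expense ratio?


Expense ratio = expenses / premiums
= 28764 / 73138
= 0.3933


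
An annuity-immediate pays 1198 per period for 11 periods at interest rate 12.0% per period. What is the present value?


PV = PMT * (1 - (1+i)^(-n)) / i
= 1198 * (1 - (1+0.12)^(-11)) / 0.12
= 1198 * (1 - 0.287476) / 0.12
= 1198 * 5.937699
= 7113.3636


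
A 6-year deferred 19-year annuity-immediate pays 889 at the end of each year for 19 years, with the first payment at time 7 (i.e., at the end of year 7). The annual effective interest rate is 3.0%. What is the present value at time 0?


PV at time 6 of the 19-year annuity-immediate:
a_n = 889 * (1-(1+0.03)^(-19))/0.03 = 12733.8574
Discount back 6 years to time 0:
PV = 12733.8574 * (1+0.03)^(-6)
= 12733.8574 * 0.837484
= 10664.4051


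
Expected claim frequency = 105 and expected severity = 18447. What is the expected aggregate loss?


E[S] = E[N] * E[X]
= 105 * 18447
= 1.9369e+06


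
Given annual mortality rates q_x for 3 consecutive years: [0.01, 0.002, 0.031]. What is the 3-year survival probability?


p_k = 1 - q_k for each year
Survival = product of (1 - q_k)
= 0.99 * 0.998 * 0.969
= 0.9574


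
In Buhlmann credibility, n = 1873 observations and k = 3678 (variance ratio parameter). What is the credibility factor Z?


Z = n / (n + k)
= 1873 / (1873 + 3678)
= 1873 / 5551
= 0.3374


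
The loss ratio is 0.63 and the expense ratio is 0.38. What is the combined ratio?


Combined ratio = loss ratio + expense ratio
= 0.63 + 0.38
= 1.01


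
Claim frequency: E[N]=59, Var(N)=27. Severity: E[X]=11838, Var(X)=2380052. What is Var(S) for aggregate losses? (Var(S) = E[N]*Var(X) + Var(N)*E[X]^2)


Var(S) = E[N]*Var(X) + Var(N)*E[X]^2
= 59*2380052 + 27*11838^2
= 140423068 + 3783732588
= 3.9242e+09


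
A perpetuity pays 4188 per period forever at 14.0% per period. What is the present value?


PV = PMT / i
= 4188 / 0.14
= 29914.2857


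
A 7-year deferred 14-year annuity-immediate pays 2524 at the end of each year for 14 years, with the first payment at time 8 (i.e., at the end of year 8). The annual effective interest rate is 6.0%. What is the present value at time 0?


PV at time 7 of the 14-year annuity-immediate:
a_n = 2524 * (1-(1+0.06)^(-14))/0.06 = 23460.5394
Discount back 7 years to time 0:
PV = 23460.5394 * (1+0.06)^(-7)
= 23460.5394 * 0.665057
= 15602.5986


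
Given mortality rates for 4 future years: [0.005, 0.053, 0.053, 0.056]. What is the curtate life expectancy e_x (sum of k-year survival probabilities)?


e_x = sum_{k=1}^{n} k_p_x
k_p_x values:
  1_p_x = 0.995
  2_p_x = 0.942265
  3_p_x = 0.892325
  4_p_x = 0.842355
e_x = 3.6719


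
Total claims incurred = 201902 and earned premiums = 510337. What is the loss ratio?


Loss ratio = claims / premiums
= 201902 / 510337
= 0.3956


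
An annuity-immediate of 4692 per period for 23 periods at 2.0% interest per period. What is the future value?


FV = PMT * ((1+i)^n - 1) / i
= 4692 * ((1.02)^23 - 1) / 0.02
= 4692 * (1.576899 - 1) / 0.02
= 135340.5674


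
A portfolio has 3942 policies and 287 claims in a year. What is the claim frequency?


frequency = claims / policies
= 287 / 3942
= 0.0728


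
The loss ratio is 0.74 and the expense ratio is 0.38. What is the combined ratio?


Combined ratio = loss ratio + expense ratio
= 0.74 + 0.38
= 1.12


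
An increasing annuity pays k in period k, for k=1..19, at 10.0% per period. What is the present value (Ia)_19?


(Ia)_n = sum_{k=1}^{n} k * v^k, v = 1/(1+i)
v = 0.909091
Sum computed term by term:
(Ia)_19 = 60.9476


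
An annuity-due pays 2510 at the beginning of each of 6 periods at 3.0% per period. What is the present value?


PV_due = PMT * (1-(1+i)^(-n))/i * (1+i)
PV_immediate = 13597.1505
PV_due = 13597.1505 * 1.03
= 14005.065


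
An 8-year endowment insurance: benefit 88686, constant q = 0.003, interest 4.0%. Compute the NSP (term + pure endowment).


Term component = 1773.6993
Pure endowment = 8_p_x * v^8 * benefit = 0.97625 * 0.73069 * 88686 = 63262.9762
NSP = 65036.6755


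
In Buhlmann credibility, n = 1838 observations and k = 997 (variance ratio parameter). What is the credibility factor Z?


Z = n / (n + k)
= 1838 / (1838 + 997)
= 1838 / 2835
= 0.6483


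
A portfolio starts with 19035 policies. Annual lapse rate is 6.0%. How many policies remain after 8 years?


remaining = initial * (1 - lapse)^years
= 19035 * (1 - 0.06)^8
= 19035 * 0.609569
= 11603.1447


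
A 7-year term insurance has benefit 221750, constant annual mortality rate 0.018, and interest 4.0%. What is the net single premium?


NSP = benefit * sum_{k=0}^{n-1} k_p_x * q * v^(k+1)
With constant q=0.018, v=0.961538
Sum = 0.102666
NSP = 221750 * 0.102666
= 22766.2568


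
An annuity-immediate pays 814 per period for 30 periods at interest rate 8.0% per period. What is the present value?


PV = PMT * (1 - (1+i)^(-n)) / i
= 814 * (1 - (1+0.08)^(-30)) / 0.08
= 814 * (1 - 0.099377) / 0.08
= 814 * 11.257783
= 9163.8356


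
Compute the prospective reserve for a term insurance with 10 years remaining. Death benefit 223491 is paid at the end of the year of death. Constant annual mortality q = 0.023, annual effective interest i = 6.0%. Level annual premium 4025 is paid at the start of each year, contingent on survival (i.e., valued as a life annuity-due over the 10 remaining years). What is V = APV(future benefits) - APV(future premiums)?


v = 1/(1+i) = 0.943396
APV(future benefits) per unit = sum_{k=0}^{9} k_p_x * q * v^(k+1) = 0.154495
APV(future benefits) = 223491 * 0.154495 = 34528.3258
Life annuity-due factor ä_{x:10} = sum_{k=0}^{9} k_p_x * v^k = 7.120222
APV(future premiums) = 4025 * 7.120222 = 28658.892
V = 34528.3258 - 28658.892
= 5869.4338


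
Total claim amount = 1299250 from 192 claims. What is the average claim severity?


severity = total / number
= 1299250 / 192
= 6766.9271


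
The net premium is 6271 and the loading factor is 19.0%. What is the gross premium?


Gross = net * (1 + loading)
= 6271 * (1 + 0.19)
= 6271 * 1.19
= 7462.49


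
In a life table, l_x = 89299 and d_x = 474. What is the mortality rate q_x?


q_x = d_x / l_x
= 474 / 89299
= 0.0053


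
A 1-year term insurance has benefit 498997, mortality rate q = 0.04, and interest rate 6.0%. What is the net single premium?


NSP = benefit * q * v
v = 1/(1+i) = 0.943396
NSP = 498997 * 0.04 * 0.943396
= 18830.0755


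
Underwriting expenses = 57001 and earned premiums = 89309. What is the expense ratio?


Expense ratio = expenses / premiums
= 57001 / 89309
= 0.6382


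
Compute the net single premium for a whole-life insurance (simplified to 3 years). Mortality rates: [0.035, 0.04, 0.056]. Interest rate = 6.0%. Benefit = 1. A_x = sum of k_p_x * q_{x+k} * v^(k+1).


v = 0.943396
Year 0: k_p_x=1.0, q=0.035, term=0.033019
Year 1: k_p_x=0.965, q=0.04, term=0.034354
Year 2: k_p_x=0.9264, q=0.056, term=0.043558
A_x = 0.1109


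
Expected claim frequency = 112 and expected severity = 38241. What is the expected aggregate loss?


E[S] = E[N] * E[X]
= 112 * 38241
= 4.2830e+06


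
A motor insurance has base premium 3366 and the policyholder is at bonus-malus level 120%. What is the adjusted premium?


adjusted = base * BM_level / 100
= 3366 * 120 / 100
= 3366 * 1.2
= 4039.2


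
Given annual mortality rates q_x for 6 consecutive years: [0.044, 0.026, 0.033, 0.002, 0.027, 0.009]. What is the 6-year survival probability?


p_k = 1 - q_k for each year
Survival = product of (1 - q_k)
= 0.956 * 0.974 * 0.967 * 0.998 * 0.973 * 0.991
= 0.8665


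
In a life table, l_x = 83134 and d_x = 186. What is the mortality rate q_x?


q_x = d_x / l_x
= 186 / 83134
= 0.0022


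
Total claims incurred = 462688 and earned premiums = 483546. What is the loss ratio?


Loss ratio = claims / premiums
= 462688 / 483546
= 0.9569


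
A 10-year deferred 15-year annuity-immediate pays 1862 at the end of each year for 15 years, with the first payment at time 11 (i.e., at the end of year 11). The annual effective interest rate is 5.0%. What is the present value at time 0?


PV at time 10 of the 15-year annuity-immediate:
a_n = 1862 * (1-(1+0.05)^(-15))/0.05 = 19326.9233
Discount back 10 years to time 0:
PV = 19326.9233 * (1+0.05)^(-10)
= 19326.9233 * 0.613913
= 11865.0543


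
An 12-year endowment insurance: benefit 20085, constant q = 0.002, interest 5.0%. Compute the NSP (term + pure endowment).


Term component = 352.5541
Pure endowment = 12_p_x * v^12 * benefit = 0.976262 * 0.556837 * 20085 = 10918.5946
NSP = 11271.1487


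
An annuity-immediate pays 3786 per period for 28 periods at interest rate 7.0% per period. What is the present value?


PV = PMT * (1 - (1+i)^(-n)) / i
= 3786 * (1 - (1+0.07)^(-28)) / 0.07
= 3786 * (1 - 0.150402) / 0.07
= 3786 * 12.137111
= 45951.1032


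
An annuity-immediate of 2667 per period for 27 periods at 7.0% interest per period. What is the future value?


FV = PMT * ((1+i)^n - 1) / i
= 2667 * ((1.07)^27 - 1) / 0.07
= 2667 * (6.213868 - 1) / 0.07
= 198648.3567


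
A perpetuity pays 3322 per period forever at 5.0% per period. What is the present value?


PV = PMT / i
= 3322 / 0.05
= 66440.0


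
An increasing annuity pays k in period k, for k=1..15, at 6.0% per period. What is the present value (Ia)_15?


(Ia)_n = sum_{k=1}^{n} k * v^k, v = 1/(1+i)
v = 0.943396
Sum computed term by term:
(Ia)_15 = 67.2668


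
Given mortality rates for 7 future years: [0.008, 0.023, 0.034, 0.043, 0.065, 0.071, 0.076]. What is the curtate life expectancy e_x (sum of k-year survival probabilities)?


e_x = sum_{k=1}^{n} k_p_x
k_p_x values:
  1_p_x = 0.992
  2_p_x = 0.969184
  3_p_x = 0.936232
  4_p_x = 0.895974
  5_p_x = 0.837735
  6_p_x = 0.778256
  7_p_x = 0.719109
e_x = 6.1285


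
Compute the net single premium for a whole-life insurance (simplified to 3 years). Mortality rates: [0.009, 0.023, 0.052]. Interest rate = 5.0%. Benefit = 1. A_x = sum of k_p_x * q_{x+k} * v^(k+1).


v = 0.952381
Year 0: k_p_x=1.0, q=0.009, term=0.008571
Year 1: k_p_x=0.991, q=0.023, term=0.020674
Year 2: k_p_x=0.968207, q=0.052, term=0.043491
A_x = 0.0727


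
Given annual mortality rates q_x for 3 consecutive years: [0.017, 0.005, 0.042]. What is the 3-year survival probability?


p_k = 1 - q_k for each year
Survival = product of (1 - q_k)
= 0.983 * 0.995 * 0.958
= 0.937


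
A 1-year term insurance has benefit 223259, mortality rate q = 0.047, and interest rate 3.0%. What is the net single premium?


NSP = benefit * q * v
v = 1/(1+i) = 0.970874
NSP = 223259 * 0.047 * 0.970874
= 10187.5466


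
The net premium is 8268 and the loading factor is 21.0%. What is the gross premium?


Gross = net * (1 + loading)
= 8268 * (1 + 0.21)
= 8268 * 1.21
= 10004.28


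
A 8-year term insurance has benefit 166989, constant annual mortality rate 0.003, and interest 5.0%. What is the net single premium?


NSP = benefit * sum_{k=0}^{n-1} k_p_x * q * v^(k+1)
With constant q=0.003, v=0.952381
Sum = 0.019202
NSP = 166989 * 0.019202
= 3206.5219


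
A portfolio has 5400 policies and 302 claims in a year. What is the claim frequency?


frequency = claims / policies
= 302 / 5400
= 0.0559


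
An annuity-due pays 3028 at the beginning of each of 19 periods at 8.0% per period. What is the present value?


PV_due = PMT * (1-(1+i)^(-n))/i * (1+i)
PV_immediate = 29079.6984
PV_due = 29079.6984 * 1.08
= 31406.0742


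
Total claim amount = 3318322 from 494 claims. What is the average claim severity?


severity = total / number
= 3318322 / 494
= 6717.251


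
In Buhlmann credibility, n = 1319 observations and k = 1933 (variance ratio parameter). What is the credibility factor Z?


Z = n / (n + k)
= 1319 / (1319 + 1933)
= 1319 / 3252
= 0.4056


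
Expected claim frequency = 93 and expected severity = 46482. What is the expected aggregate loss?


E[S] = E[N] * E[X]
= 93 * 46482
= 4.3228e+06


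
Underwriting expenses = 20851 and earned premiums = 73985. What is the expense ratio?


Expense ratio = expenses / premiums
= 20851 / 73985
= 0.2818


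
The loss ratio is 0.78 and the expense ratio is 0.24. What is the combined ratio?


Combined ratio = loss ratio + expense ratio
= 0.78 + 0.24
= 1.02


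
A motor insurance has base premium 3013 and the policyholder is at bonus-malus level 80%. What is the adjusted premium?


adjusted = base * BM_level / 100
= 3013 * 80 / 100
= 3013 * 0.8
= 2410.4


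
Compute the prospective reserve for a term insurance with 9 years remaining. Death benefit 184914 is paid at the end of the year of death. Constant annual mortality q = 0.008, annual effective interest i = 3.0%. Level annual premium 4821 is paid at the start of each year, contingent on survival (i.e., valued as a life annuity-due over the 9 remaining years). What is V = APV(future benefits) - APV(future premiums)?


v = 1/(1+i) = 0.970874
APV(future benefits) per unit = sum_{k=0}^{8} k_p_x * q * v^(k+1) = 0.060428
APV(future benefits) = 184914 * 0.060428 = 11173.945
Life annuity-due factor ä_{x:9} = sum_{k=0}^{8} k_p_x * v^k = 7.780078
APV(future premiums) = 4821 * 7.780078 = 37507.7579
V = 11173.945 - 37507.7579
= -26333.8129


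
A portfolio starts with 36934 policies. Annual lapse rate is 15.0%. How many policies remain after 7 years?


remaining = initial * (1 - lapse)^years
= 36934 * (1 - 0.15)^7
= 36934 * 0.320577
= 11840.1942


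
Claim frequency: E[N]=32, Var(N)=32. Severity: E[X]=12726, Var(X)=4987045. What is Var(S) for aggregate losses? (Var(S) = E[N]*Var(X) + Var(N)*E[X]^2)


Var(S) = E[N]*Var(X) + Var(N)*E[X]^2
= 32*4987045 + 32*12726^2
= 159585440 + 5182434432
= 5.3420e+09


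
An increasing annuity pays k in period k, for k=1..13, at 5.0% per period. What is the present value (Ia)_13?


(Ia)_n = sum_{k=1}^{n} k * v^k, v = 1/(1+i)
v = 0.952381
Sum computed term by term:
(Ia)_13 = 59.3815


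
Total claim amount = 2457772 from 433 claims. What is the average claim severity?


severity = total / number
= 2457772 / 433
= 5676.1478


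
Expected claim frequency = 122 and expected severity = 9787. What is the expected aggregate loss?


E[S] = E[N] * E[X]
= 122 * 9787
= 1.1940e+06


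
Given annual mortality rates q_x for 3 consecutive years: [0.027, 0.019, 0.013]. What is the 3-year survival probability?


p_k = 1 - q_k for each year
Survival = product of (1 - q_k)
= 0.973 * 0.981 * 0.987
= 0.9421


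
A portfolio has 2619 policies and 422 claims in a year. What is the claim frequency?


frequency = claims / policies
= 422 / 2619
= 0.1611


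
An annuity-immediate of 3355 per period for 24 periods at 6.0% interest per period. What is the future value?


FV = PMT * ((1+i)^n - 1) / i
= 3355 * ((1.06)^24 - 1) / 0.06
= 3355 * (4.048935 - 1) / 0.06
= 170486.262


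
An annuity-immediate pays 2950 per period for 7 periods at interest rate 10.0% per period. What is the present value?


PV = PMT * (1 - (1+i)^(-n)) / i
= 2950 * (1 - (1+0.1)^(-7)) / 0.1
= 2950 * (1 - 0.513158) / 0.1
= 2950 * 4.868419
= 14361.8355


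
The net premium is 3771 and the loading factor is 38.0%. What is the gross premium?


Gross = net * (1 + loading)
= 3771 * (1 + 0.38)
= 3771 * 1.38
= 5203.98


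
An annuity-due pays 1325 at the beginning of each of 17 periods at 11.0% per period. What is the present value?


PV_due = PMT * (1-(1+i)^(-n))/i * (1+i)
PV_immediate = 10002.1526
PV_due = 10002.1526 * 1.11
= 11102.3894


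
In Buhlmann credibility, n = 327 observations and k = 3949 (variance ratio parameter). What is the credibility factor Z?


Z = n / (n + k)
= 327 / (327 + 3949)
= 327 / 4276
= 0.0765


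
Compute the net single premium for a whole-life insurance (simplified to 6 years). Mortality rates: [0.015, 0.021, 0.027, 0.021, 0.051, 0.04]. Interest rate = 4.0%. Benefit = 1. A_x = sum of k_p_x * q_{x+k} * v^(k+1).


v = 0.961538
Year 0: k_p_x=1.0, q=0.015, term=0.014423
Year 1: k_p_x=0.985, q=0.021, term=0.019124
Year 2: k_p_x=0.964315, q=0.027, term=0.023146
Year 3: k_p_x=0.938278, q=0.021, term=0.016843
Year 4: k_p_x=0.918575, q=0.051, term=0.038505
Year 5: k_p_x=0.871727, q=0.04, term=0.027558
A_x = 0.1396


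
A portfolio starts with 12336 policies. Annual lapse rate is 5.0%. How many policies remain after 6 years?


remaining = initial * (1 - lapse)^years
= 12336 * (1 - 0.05)^6
= 12336 * 0.735092
= 9068.0936


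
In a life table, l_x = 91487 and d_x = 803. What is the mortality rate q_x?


q_x = d_x / l_x
= 803 / 91487
= 0.0088


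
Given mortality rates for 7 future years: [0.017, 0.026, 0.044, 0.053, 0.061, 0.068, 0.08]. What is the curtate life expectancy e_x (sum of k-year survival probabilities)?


e_x = sum_{k=1}^{n} k_p_x
k_p_x values:
  1_p_x = 0.983
  2_p_x = 0.957442
  3_p_x = 0.915315
  4_p_x = 0.866803
  5_p_x = 0.813928
  6_p_x = 0.758581
  7_p_x = 0.697894
e_x = 5.993


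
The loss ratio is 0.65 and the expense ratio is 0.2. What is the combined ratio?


Combined ratio = loss ratio + expense ratio
= 0.65 + 0.2
= 0.85


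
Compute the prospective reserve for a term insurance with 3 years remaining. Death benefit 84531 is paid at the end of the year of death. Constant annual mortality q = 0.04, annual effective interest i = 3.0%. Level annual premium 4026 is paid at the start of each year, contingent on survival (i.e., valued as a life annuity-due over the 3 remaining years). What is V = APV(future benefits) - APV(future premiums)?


v = 1/(1+i) = 0.970874
APV(future benefits) per unit = sum_{k=0}^{2} k_p_x * q * v^(k+1) = 0.108766
APV(future benefits) = 84531 * 0.108766 = 9194.134
Life annuity-due factor ä_{x:3} = sum_{k=0}^{2} k_p_x * v^k = 2.800735
APV(future premiums) = 4026 * 2.800735 = 11275.76
V = 9194.134 - 11275.76
= -2081.6261


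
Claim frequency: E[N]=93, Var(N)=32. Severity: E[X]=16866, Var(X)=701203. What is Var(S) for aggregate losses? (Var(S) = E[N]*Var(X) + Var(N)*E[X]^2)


Var(S) = E[N]*Var(X) + Var(N)*E[X]^2
= 93*701203 + 32*16866^2
= 65211879 + 9102782592
= 9.1680e+09


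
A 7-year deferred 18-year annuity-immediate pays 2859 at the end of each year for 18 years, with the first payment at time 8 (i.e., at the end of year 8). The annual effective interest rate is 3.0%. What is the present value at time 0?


PV at time 7 of the 18-year annuity-immediate:
a_n = 2859 * (1-(1+0.03)^(-18))/0.03 = 39321.2939
Discount back 7 years to time 0:
PV = 39321.2939 * (1+0.03)^(-7)
= 39321.2939 * 0.813092
= 31971.8103


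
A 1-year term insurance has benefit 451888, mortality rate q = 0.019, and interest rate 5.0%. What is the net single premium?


NSP = benefit * q * v
v = 1/(1+i) = 0.952381
NSP = 451888 * 0.019 * 0.952381
= 8177.021


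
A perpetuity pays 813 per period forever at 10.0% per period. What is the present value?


PV = PMT / i
= 813 / 0.1
= 8130.0


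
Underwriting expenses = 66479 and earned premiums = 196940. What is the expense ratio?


Expense ratio = expenses / premiums
= 66479 / 196940
= 0.3376


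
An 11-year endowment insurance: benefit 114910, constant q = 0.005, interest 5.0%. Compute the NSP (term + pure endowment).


Term component = 4666.2452
Pure endowment = 11_p_x * v^11 * benefit = 0.946355 * 0.584679 * 114910 = 63581.3029
NSP = 68247.5481


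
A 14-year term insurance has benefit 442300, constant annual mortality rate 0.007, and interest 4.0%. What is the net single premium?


NSP = benefit * sum_{k=0}^{n-1} k_p_x * q * v^(k+1)
With constant q=0.007, v=0.961538
Sum = 0.070985
NSP = 442300 * 0.070985
= 31396.6439


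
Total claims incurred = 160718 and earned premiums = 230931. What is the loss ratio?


Loss ratio = claims / premiums
= 160718 / 230931
= 0.696
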